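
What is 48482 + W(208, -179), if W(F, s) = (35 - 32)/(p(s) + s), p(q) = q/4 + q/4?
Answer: 8678276/179 ≈ 48482.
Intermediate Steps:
p(q) = q/2 (p(q) = q*(1/4) + q*(1/4) = q/4 + q/4 = q/2)
W(F, s) = 2/s (W(F, s) = (35 - 32)/(s/2 + s) = 3/((3*s/2)) = 3*(2/(3*s)) = 2/s)
48482 + W(208, -179) = 48482 + 2/(-179) = 48482 + 2*(-1/179) = 48482 - 2/179 = 8678276/179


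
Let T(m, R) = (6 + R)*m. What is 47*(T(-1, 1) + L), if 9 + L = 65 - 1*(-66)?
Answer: 5405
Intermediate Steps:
T(m, R) = m*(6 + R)
L = 122 (L = -9 + (65 - 1*(-66)) = -9 + (65 + 66) = -9 + 131 = 122)
47*(T(-1, 1) + L) = 47*(-(6 + 1) + 122) = 47*(-1*7 + 122) = 47*(-7 + 122) = 47*115 = 5405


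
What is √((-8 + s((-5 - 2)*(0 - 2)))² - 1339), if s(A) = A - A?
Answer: 5*I*√51 ≈ 35.707*I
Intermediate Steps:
s(A) = 0
√((-8 + s((-5 - 2)*(0 - 2)))² - 1339) = √((-8 + 0)² - 1339) = √((-8)² - 1339) = √(64 - 1339) = √(-1275) = 5*I*√51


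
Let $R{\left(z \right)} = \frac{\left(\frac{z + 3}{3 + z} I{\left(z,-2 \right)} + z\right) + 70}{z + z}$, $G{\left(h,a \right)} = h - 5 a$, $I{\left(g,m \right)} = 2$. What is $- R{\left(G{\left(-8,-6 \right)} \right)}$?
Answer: $- \frac{47}{22} \approx -2.1364$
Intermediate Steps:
$R{\left(z \right)} = \frac{72 + z}{2 z}$ ($R{\left(z \right)} = \frac{\left(\frac{z + 3}{3 + z} 2 + z\right) + 70}{z + z} = \frac{\left(\frac{3 + z}{3 + z} 2 + z\right) + 70}{2 z} = \left(\left(1 \cdot 2 + z\right) + 70\right) \frac{1}{2 z} = \left(\left(2 + z\right) + 70\right) \frac{1}{2 z} = \left(72 + z\right) \frac{1}{2 z} = \frac{72 + z}{2 z}$)
$- R{\left(G{\left(-8,-6 \right)} \right)} = - \frac{72 - -22}{2 \left(-8 - -30\right)} = - \frac{72 + \left(-8 + 30\right)}{2 \left(-8 + 30\right)} = - \frac{72 + 22}{2 \cdot 22} = - \frac{94}{2 \cdot 22} = \left(-1\right) \frac{47}{22} = - \frac{47}{22}$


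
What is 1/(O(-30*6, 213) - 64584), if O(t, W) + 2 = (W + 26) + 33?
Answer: -1/64314 ≈ -1.5549e-5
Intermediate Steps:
O(t, W) = 57 + W (O(t, W) = -2 + ((W + 26) + 33) = -2 + ((26 + W) + 33) = -2 + (59 + W) = 57 + W)
1/(O(-30*6, 213) - 64584) = 1/((57 + 213) - 64584) = 1/(270 - 64584) = 1/(-64314) = -1/64314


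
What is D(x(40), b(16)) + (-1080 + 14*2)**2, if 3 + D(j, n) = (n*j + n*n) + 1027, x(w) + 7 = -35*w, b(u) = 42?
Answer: 1050398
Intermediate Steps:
x(w) = -7 - 35*w
D(j, n) = 1024 + n**2 + j*n (D(j, n) = -3 + ((n*j + n*n) + 1027) = -3 + ((j*n + n**2) + 1027) = -3 + ((n**2 + j*n) + 1027) = -3 + (1027 + n**2 + j*n) = 1024 + n**2 + j*n)
D(x(40), b(16)) + (-1080 + 14*2)**2 = (1024 + 42**2 + (-7 - 35*40)*42) + (-1080 + 14*2)**2 = (1024 + 1764 + (-7 - 1400)*42) + (-1080 + 28)**2 = (1024 + 1764 - 1407*42) + (-1052)**2 = (1024 + 1764 - 59094) + 1106704 = -56306 + 1106704 = 1050398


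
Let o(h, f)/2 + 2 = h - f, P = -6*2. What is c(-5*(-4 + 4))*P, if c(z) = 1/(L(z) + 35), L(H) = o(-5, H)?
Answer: -4/7 ≈ -0.57143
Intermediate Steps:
P = -12
o(h, f) = -4 - 2*f + 2*h (o(h, f) = -4 + 2*(h - f) = -4 + (-2*f + 2*h) = -4 - 2*f + 2*h)
L(H) = -14 - 2*H (L(H) = -4 - 2*H + 2*(-5) = -4 - 2*H - 10 = -14 - 2*H)
c(z) = 1/(21 - 2*z) (c(z) = 1/((-14 - 2*z) + 35) = 1/(21 - 2*z))
c(-5*(-4 + 4))*P = -1/(-21 + 2*(-5*(-4 + 4)))*(-12) = -1/(-21 + 2*(-5*0))*(-12) = -1/(-21 + 2*(-1*0))*(-12) = -1/(-21 + 2*0)*(-12) = -1/(-21 + 0)*(-12) = -1/(-21)*(-12) = -1*(-1/21)*(-12) = (1/21)*(-12) = -4/7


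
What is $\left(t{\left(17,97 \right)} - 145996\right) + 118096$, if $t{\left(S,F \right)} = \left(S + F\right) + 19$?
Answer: $-27767$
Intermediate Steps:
$t{\left(S,F \right)} = 19 + F + S$ ($t{\left(S,F \right)} = \left(F + S\right) + 19 = 19 + F + S$)
$\left(t{\left(17,97 \right)} - 145996\right) + 118096 = \left(\left(19 + 97 + 17\right) - 145996\right) + 118096 = \left(133 - 145996\right) + 118096 = -145863 + 118096 = -27767$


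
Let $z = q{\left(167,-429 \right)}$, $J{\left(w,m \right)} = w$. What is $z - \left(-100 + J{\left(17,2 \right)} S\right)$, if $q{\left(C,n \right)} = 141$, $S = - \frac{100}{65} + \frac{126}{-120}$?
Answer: $\frac{74101}{260} \approx 285.0$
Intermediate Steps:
$S = - \frac{673}{260}$ ($S = \left(-100\right) \frac{1}{65} + 126 \left(- \frac{1}{120}\right) = - \frac{20}{13} - \frac{21}{20} = - \frac{673}{260} \approx -2.5885$)
$z = 141$
$z - \left(-100 + J{\left(17,2 \right)} S\right) = 141 - \left(-100 + 17 \left(- \frac{673}{260}\right)\right) = 141 - \left(-100 - \frac{11441}{260}\right) = 141 - - \frac{37441}{260} = 141 + \frac{37441}{260} = \frac{74101}{260}$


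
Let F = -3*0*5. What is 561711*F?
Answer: 0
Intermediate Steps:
F = 0 (F = 0*5 = 0)
561711*F = 561711*0 = 0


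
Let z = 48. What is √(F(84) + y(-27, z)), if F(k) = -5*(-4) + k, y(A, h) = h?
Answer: 2*√38 ≈ 12.329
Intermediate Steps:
F(k) = 20 + k
√(F(84) + y(-27, z)) = √((20 + 84) + 48) = √(104 + 48) = √152 = 2*√38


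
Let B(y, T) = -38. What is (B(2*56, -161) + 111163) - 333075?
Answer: -221950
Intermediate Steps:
(B(2*56, -161) + 111163) - 333075 = (-38 + 111163) - 333075 = 111125 - 333075 = -221950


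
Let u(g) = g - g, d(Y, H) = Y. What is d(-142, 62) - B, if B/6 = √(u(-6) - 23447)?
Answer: -142 - 6*I*√23447 ≈ -142.0 - 918.75*I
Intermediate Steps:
u(g) = 0
B = 6*I*√23447 (B = 6*√(0 - 23447) = 6*√(-23447) = 6*(I*√23447) = 6*I*√23447 ≈ 918.75*I)
d(-142, 62) - B = -142 - 6*I*√23447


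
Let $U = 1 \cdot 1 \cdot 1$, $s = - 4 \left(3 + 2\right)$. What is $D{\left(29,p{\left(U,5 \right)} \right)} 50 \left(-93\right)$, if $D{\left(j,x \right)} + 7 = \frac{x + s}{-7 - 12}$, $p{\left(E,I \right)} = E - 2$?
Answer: $\frac{520800}{19} \approx 27411.0$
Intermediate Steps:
$s = -20$ ($s = \left(-4\right) 5 = -20$)
$U = 1$ ($U = 1 \cdot 1 = 1$)
$p{\left(E,I \right)} = -2 + E$
$D{\left(j,x \right)} = - \frac{113}{19} - \frac{x}{19}$ ($D{\left(j,x \right)} = -7 + \frac{x - 20}{-7 - 12} = -7 + \frac{-20 + x}{-19} = -7 + \left(-20 + x\right) \left(- \frac{1}{19}\right) = -7 - \left(- \frac{20}{19} + \frac{x}{19}\right) = - \frac{113}{19} - \frac{x}{19}$)
$D{\left(29,p{\left(U,5 \right)} \right)} 50 \left(-93\right) = \left(- \frac{113}{19} - \frac{-2 + 1}{19}\right) 50 \left(-93\right) = \left(- \frac{113}{19} - - \frac{1}{19}\right) \left(-4650\right) = \left(- \frac{113}{19} + \frac{1}{19}\right) \left(-4650\right) = \left(- \frac{112}{19}\right) \left(-4650\right) = \frac{520800}{19}$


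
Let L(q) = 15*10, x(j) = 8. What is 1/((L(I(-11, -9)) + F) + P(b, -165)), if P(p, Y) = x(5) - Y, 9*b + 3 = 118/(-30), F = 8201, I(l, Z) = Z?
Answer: 1/8524 ≈ 0.00011732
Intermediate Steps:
b = -104/135 (b = -⅓ + (118/(-30))/9 = -⅓ + (118*(-1/30))/9 = -⅓ + (⅑)*(-59/15) = -⅓ - 59/135 = -104/135 ≈ -0.77037)
P(p, Y) = 8 - Y
L(q) = 150
1/((L(I(-11, -9)) + F) + P(b, -165)) = 1/((150 + 8201) + (8 - 1*(-165))) = 1/(8351 + (8 + 165)) = 1/(8351 + 173) = 1/8524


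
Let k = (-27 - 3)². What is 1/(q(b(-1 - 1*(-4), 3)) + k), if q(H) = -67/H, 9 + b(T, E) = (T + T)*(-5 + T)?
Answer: 21/18967 ≈ 0.0011072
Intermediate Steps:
b(T, E) = -9 + 2*T*(-5 + T) (b(T, E) = -9 + (T + T)*(-5 + T) = -9 + (2*T)*(-5 + T) = -9 + 2*T*(-5 + T))
k = 900 (k = (-30)² = 900)
1/(q(b(-1 - 1*(-4), 3)) + k) = 1/(-67/(-9 - 10*(-1 - 1*(-4)) + 2*(-1 - 1*(-4))²) + 900) = 1/(-67/(-9 - 10*(-1 + 4) + 2*(-1 + 4)²) + 900) = 1/(-67/(-9 - 10*3 + 2*3²) + 900) = 1/(-67/(-9 - 30 + 2*9) + 900) = 1/(-67/(-9 - 30 + 18) + 900) = 1/(-67/(-21) + 900) = 1/(-67*(-1/21) + 900) = 1/(67/21 + 900) = 1/(18967/21) = 21/18967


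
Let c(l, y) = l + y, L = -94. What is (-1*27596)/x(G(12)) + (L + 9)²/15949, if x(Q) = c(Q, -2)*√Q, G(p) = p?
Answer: 7225/15949 - 6899*√3/15 ≈ -796.17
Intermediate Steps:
x(Q) = √Q*(-2 + Q) (x(Q) = (Q - 2)*√Q = (-2 + Q)*√Q = √Q*(-2 + Q))
(-1*27596)/x(G(12)) + (L + 9)²/15949 = (-1*27596)/((√12*(-2 + 12))) + (-94 + 9)²/15949 = -27596*√3/60 + (-85)²*(1/15949) = -27596*√3/60 + 7225*(1/15949) = -6899*√3/15 + 7225/15949 = 7225/15949 - 6899*√3/15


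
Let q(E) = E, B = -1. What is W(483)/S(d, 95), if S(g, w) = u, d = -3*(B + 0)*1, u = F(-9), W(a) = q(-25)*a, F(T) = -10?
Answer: 2415/2 ≈ 1207.5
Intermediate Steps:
W(a) = -25*a
u = -10
d = 3 (d = -3*(-1 + 0)*1 = -3*(-1)*1 = 3*1 = 3)
S(g, w) = -10
W(483)/S(d, 95) = -25*483/(-10) = -12075*(-1/10) = 2415/2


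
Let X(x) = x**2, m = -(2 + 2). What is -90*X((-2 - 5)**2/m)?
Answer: -108045/8 ≈ -13506.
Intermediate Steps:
m = -4 (m = -1*4 = -4)
-90*X((-2 - 5)**2/m) = -90*(-2 - 5)**4/16 = -90*((-7)**2*(-1/4))**2 = -90*(49*(-1/4))**2 = -90*(-49/4)**2 = -90*2401/16 = -108045/8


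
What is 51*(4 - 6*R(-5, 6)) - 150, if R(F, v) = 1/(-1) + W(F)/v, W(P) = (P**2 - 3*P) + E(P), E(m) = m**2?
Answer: -2955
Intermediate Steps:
W(P) = -3*P + 2*P**2 (W(P) = (P**2 - 3*P) + P**2 = -3*P + 2*P**2)
R(F, v) = -1 + F*(-3 + 2*F)/v (R(F, v) = 1/(-1) + (F*(-3 + 2*F))/v = 1*(-1) + F*(-3 + 2*F)/v = -1 + F*(-3 + 2*F)/v)
51*(4 - 6*R(-5, 6)) - 150 = 51*(4 - 6*(-1*6 - 3*(-5) + 2*(-5)**2)/6) - 150 = 51*(4 - (-6 + 15 + 2*25)) - 150 = 51*(4 - (-6 + 15 + 50)) - 150 = 51*(4 - 59) - 150 = 51*(-55) - 150 = -2805 - 150 = -2955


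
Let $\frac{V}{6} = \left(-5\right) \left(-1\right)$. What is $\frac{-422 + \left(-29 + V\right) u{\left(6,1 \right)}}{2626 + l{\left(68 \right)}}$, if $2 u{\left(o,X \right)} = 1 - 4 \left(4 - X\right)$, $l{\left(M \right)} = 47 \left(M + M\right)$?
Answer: $- \frac{95}{2004} \approx -0.047405$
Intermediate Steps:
$V = 30$ ($V = 6 \left(\left(-5\right) \left(-1\right)\right) = 6 \cdot 5 = 30$)
$l{\left(M \right)} = 94 M$ ($l{\left(M \right)} = 47 \cdot 2 M = 94 M$)
$u{\left(o,X \right)} = - \frac{15}{2} + 2 X$ ($u{\left(o,X \right)} = \frac{1 - 4 \left(4 - X\right)}{2} = \frac{1 + \left(-16 + 4 X\right)}{2} = \frac{-15 + 4 X}{2} = - \frac{15}{2} + 2 X$)
$\frac{-422 + \left(-29 + V\right) u{\left(6,1 \right)}}{2626 + l{\left(68 \right)}} = \frac{-422 + \left(-29 + 30\right) \left(- \frac{15}{2} + 2 \cdot 1\right)}{2626 + 94 \cdot 68} = \frac{-422 + 1 \left(- \frac{15}{2} + 2\right)}{2626 + 6392} = \frac{-422 + 1 \left(- \frac{11}{2}\right)}{9018} = \left(-422 - \frac{11}{2}\right) \frac{1}{9018} = \left(- \frac{855}{2}\right) \frac{1}{9018} = - \frac{95}{2004}$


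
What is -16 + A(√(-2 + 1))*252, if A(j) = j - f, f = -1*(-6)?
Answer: -1528 + 252*I ≈ -1528.0 + 252.0*I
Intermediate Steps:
f = 6
A(j) = -6 + j (A(j) = j - 1*6 = j - 6 = -6 + j)
-16 + A(√(-2 + 1))*252 = -16 + (-6 + √(-2 + 1))*252 = -16 + (-6 + √(-1))*252 = -16 + (-6 + I)*252 = -16 + (-1512 + 252*I) = -1528 + 252*I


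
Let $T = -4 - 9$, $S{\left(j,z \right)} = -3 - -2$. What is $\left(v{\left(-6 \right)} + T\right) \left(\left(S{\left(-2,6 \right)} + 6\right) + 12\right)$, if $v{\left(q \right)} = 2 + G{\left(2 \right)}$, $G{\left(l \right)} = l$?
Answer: $-153$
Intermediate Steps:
$S{\left(j,z \right)} = -1$ ($S{\left(j,z \right)} = -3 + 2 = -1$)
$T = -13$ ($T = -4 - 9 = -13$)
$v{\left(q \right)} = 4$ ($v{\left(q \right)} = 2 + 2 = 4$)
$\left(v{\left(-6 \right)} + T\right) \left(\left(S{\left(-2,6 \right)} + 6\right) + 12\right) = \left(4 - 13\right) \left(\left(-1 + 6\right) + 12\right) = - 9 \left(5 + 12\right) = \left(-9\right) 17 = -153$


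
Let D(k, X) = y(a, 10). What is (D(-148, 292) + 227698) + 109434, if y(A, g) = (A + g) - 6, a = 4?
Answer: 337140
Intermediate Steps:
y(A, g) = -6 + A + g
D(k, X) = 8 (D(k, X) = -6 + 4 + 10 = 8)
(D(-148, 292) + 227698) + 109434 = (8 + 227698) + 109434 = 227706 + 109434 = 337140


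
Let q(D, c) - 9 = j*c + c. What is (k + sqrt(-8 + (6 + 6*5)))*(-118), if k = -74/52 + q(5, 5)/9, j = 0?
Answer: -1829/117 - 236*sqrt(7) ≈ -640.03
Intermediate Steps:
q(D, c) = 9 + c (q(D, c) = 9 + (0*c + c) = 9 + (0 + c) = 9 + c)
k = 31/234 (k = -74/52 + (9 + 5)/9 = -74*1/52 + 14*(1/9) = -37/26 + 14/9 = 31/234 ≈ 0.13248)
(k + sqrt(-8 + (6 + 6*5)))*(-118) = (31/234 + sqrt(-8 + (6 + 6*5)))*(-118) = (31/234 + sqrt(-8 + (6 + 30)))*(-118) = (31/234 + sqrt(-8 + 36))*(-118) = (31/234 + sqrt(28))*(-118) = (31/234 + 2*sqrt(7))*(-118) = -1829/117 - 236*sqrt(7)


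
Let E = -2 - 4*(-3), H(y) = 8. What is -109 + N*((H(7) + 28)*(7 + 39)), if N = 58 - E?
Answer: 79379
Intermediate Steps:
E = 10 (E = -2 + 12 = 10)
N = 48 (N = 58 - 1*10 = 58 - 10 = 48)
-109 + N*((H(7) + 28)*(7 + 39)) = -109 + 48*((8 + 28)*(7 + 39)) = -109 + 48*(36*46) = -109 + 48*1656 = -109 + 79488 = 79379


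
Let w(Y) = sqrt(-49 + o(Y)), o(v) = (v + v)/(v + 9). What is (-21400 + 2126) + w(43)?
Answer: -19274 + I*sqrt(32006)/26 ≈ -19274.0 + 6.8809*I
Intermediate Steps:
o(v) = 2*v/(9 + v) (o(v) = (2*v)/(9 + v) = 2*v/(9 + v))
w(Y) = sqrt(-49 + 2*Y/(9 + Y))
(-21400 + 2126) + w(43) = (-21400 + 2126) + sqrt((-441 - 47*43)/(9 + 43)) = -19274 + sqrt((-441 - 2021)/52) = -19274 + sqrt((1/52)*(-2462)) = -19274 + sqrt(-1231/26) = -19274 + I*sqrt(32006)/26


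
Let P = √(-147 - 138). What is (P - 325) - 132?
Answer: -457 + I*√285 ≈ -457.0 + 16.882*I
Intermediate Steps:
P = I*√285 (P = √(-285) = I*√285 ≈ 16.882*I)
(P - 325) - 132 = (I*√285 - 325) - 132 = (-325 + I*√285) - 132 = -457 + I*√285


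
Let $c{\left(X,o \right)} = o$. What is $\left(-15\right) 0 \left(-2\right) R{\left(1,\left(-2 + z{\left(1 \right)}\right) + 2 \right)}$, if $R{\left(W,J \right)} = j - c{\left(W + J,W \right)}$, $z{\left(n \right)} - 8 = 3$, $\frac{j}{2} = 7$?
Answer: $0$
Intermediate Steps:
$j = 14$ ($j = 2 \cdot 7 = 14$)
$z{\left(n \right)} = 11$ ($z{\left(n \right)} = 8 + 3 = 11$)
$R{\left(W,J \right)} = 14 - W$
$\left(-15\right) 0 \left(-2\right) R{\left(1,\left(-2 + z{\left(1 \right)}\right) + 2 \right)} = \left(-15\right) 0 \left(-2\right) \left(14 - 1\right) = 0 \left(-2\right) \left(14 - 1\right) = 0 \cdot 13 = 0$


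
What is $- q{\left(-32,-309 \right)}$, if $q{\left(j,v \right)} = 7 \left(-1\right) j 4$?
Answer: $-896$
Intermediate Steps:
$q{\left(j,v \right)} = - 28 j$ ($q{\left(j,v \right)} = - 7 \cdot 4 j = - 28 j$)
$- q{\left(-32,-309 \right)} = - \left(-28\right) \left(-32\right) = \left(-1\right) 896 = -896$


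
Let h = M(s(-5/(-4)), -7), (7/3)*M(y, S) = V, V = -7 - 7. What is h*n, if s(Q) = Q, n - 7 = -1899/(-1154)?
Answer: -29931/577 ≈ -51.873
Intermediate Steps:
n = 9977/1154 (n = 7 - 1899/(-1154) = 7 - 1899*(-1/1154) = 7 + 1899/1154 = 9977/1154 ≈ 8.6456)
V = -14
M(y, S) = -6 (M(y, S) = (3/7)*(-14) = -6)
h = -6
h*n = -6*9977/1154 = -29931/577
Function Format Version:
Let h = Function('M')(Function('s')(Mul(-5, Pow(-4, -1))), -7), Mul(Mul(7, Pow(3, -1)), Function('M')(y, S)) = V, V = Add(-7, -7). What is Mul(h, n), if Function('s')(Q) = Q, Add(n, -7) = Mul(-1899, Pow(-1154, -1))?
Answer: Rational(-29931, 577) ≈ -51.873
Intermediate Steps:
n = Rational(9977, 1154) (n = Add(7, Mul(-1899, Pow(-1154, -1))) = Add(7, Mul(-1899, Rational(-1, 1154))) = Add(7, Rational(1899, 1154)) = Rational(9977, 1154) ≈ 8.6456)
V = -14
Function('M')(y, S) = -6 (Function('M')(y, S) = Mul(Rational(3, 7), -14) = -6)
h = -6
Mul(h, n) = Mul(-6, Rational(9977, 1154)) = Rational(-29931, 577)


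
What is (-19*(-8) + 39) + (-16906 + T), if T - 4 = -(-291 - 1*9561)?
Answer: -6859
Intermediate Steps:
T = 9856 (T = 4 - (-291 - 1*9561) = 4 - (-291 - 9561) = 4 - 1*(-9852) = 4 + 9852 = 9856)
(-19*(-8) + 39) + (-16906 + T) = (-19*(-8) + 39) + (-16906 + 9856) = (152 + 39) - 7050 = 191 - 7050 = -6859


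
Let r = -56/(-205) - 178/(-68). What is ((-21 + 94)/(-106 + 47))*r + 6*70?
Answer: 171245723/411230 ≈ 416.42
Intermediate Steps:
r = 20149/6970 (r = -56*(-1/205) - 178*(-1/68) = 56/205 + 89/34 = 20149/6970 ≈ 2.8908)
((-21 + 94)/(-106 + 47))*r + 6*70 = ((-21 + 94)/(-106 + 47))*(20149/6970) + 6*70 = (73/(-59))*(20149/6970) + 420 = (73*(-1/59))*(20149/6970) + 420 = -73/59*20149/6970 + 420 = -1470877/411230 + 420 = 171245723/411230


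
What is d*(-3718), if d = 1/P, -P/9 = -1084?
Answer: -1859/4878 ≈ -0.38110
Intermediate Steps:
P = 9756 (P = -9*(-1084) = 9756)
d = 1/9756 ≈ 0.00010250
d*(-3718) = (1/9756)*(-3718) = -1859/4878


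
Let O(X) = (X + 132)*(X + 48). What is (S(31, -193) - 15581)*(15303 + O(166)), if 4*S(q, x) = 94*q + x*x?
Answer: -1752381075/4 ≈ -4.3810e+8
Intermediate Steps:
O(X) = (48 + X)*(132 + X) (O(X) = (132 + X)*(48 + X) = (48 + X)*(132 + X))
S(q, x) = x**2/4 + 47*q/2 (S(q, x) = (94*q + x*x)/4 = (94*q + x**2)/4 = (x**2 + 94*q)/4 = x**2/4 + 47*q/2)
(S(31, -193) - 15581)*(15303 + O(166)) = (((1/4)*(-193)**2 + (47/2)*31) - 15581)*(15303 + (6336 + 166**2 + 180*166)) = (((1/4)*37249 + 1457/2) - 15581)*(15303 + (6336 + 27556 + 29880)) = ((37249/4 + 1457/2) - 15581)*(15303 + 63772) = (40163/4 - 15581)*79075 = -22161/4*79075 = -1752381075/4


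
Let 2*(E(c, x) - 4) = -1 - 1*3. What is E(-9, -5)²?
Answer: 4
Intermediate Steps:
E(c, x) = 2 (E(c, x) = 4 + (-1 - 1*3)/2 = 4 + (-1 - 3)/2 = 4 + (½)*(-4) = 4 - 2 = 2)
E(-9, -5)² = 2² = 4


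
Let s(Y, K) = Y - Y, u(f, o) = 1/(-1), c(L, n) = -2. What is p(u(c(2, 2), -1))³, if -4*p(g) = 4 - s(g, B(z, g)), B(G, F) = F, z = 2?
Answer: -1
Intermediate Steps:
u(f, o) = -1
s(Y, K) = 0
p(g) = -1 (p(g) = -(4 - 1*0)/4 = -(4 + 0)/4 = -¼*4 = -1)
p(u(c(2, 2), -1))³ = (-1)³ = -1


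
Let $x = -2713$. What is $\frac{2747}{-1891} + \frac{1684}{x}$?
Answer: $- \frac{10637055}{5130283} \approx -2.0734$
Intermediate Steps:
$\frac{2747}{-1891} + \frac{1684}{x} = \frac{2747}{-1891} + \frac{1684}{-2713} = 2747 \left(- \frac{1}{1891}\right) + 1684 \left(- \frac{1}{2713}\right) = - \frac{2747}{1891} - \frac{1684}{2713} = - \frac{10637055}{5130283}$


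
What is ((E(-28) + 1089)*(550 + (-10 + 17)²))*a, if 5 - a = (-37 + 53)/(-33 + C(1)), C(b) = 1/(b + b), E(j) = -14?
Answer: 45976245/13 ≈ 3.5366e+6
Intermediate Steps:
C(b) = 1/(2*b)
a = 357/65 (a = 5 - (-37 + 53)/(-33 + (½)/1) = 5 - 16/(-33 + (½)*1) = 5 - 16/(-33 + ½) = 5 - 16/(-65/2) = 5 - 16*(-2)/65 = 5 - 1*(-32/65) = 5 + 32/65 = 357/65 ≈ 5.4923)
((E(-28) + 1089)*(550 + (-10 + 17)²))*a = ((-14 + 1089)*(550 + (-10 + 17)²))*(357/65) = (1075*(550 + 7²))*(357/65) = (1075*(550 + 49))*(357/65) = (1075*599)*(357/65) = 643925*(357/65) = 45976245/13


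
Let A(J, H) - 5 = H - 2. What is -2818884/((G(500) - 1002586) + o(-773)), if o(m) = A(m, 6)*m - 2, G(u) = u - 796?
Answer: 2818884/1009841 ≈ 2.7914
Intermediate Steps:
A(J, H) = 3 + H (A(J, H) = 5 + (H - 2) = 5 + (-2 + H) = 3 + H)
G(u) = -796 + u
o(m) = -2 + 9*m (o(m) = (3 + 6)*m - 2 = 9*m - 2 = -2 + 9*m)
-2818884/((G(500) - 1002586) + o(-773)) = -2818884/(((-796 + 500) - 1002586) + (-2 + 9*(-773))) = -2818884/((-296 - 1002586) + (-2 - 6957)) = -2818884/(-1002882 - 6959) = -2818884/(-1009841) = -2818884*(-1/1009841) = 2818884/1009841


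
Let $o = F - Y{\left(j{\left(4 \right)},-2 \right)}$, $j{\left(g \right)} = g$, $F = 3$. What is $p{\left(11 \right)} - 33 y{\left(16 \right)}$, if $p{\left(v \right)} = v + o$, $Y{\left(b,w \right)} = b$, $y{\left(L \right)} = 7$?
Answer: $-221$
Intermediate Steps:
$o = -1$ ($o = 3 - 4 = -1$)
$p{\left(v \right)} = -1 + v$ ($p{\left(v \right)} = v - 1 = -1 + v$)
$p{\left(11 \right)} - 33 y{\left(16 \right)} = \left(-1 + 11\right) - 231 = 10 - 231 = -221$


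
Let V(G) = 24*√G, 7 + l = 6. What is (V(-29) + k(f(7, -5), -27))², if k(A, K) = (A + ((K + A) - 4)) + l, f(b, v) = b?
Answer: -16380 - 864*I*√29 ≈ -16380.0 - 4652.8*I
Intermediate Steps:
l = -1 (l = -7 + 6 = -1)
k(A, K) = -5 + K + 2*A (k(A, K) = (A + ((K + A) - 4)) - 1 = (A + ((A + K) - 4)) - 1 = (A + (-4 + A + K)) - 1 = (-4 + K + 2*A) - 1 = -5 + K + 2*A)
(V(-29) + k(f(7, -5), -27))² = (24*√(-29) + (-5 - 27 + 2*7))² = (24*(I*√29) + (-5 - 27 + 14))² = (24*I*√29 - 18)² = (-18 + 24*I*√29)²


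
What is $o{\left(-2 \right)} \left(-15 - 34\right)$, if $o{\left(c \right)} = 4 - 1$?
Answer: $-147$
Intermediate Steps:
$o{\left(c \right)} = 3$ ($o{\left(c \right)} = 4 - 1 = 3$)
$o{\left(-2 \right)} \left(-15 - 34\right) = 3 \left(-15 - 34\right) = 3 \left(-49\right) = -147$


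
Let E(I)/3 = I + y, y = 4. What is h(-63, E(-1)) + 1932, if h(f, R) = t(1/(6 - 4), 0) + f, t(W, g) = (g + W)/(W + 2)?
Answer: 9346/5 ≈ 1869.2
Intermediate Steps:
t(W, g) = (W + g)/(2 + W)
E(I) = 12 + 3*I (E(I) = 3*(I + 4) = 3*(4 + I) = 12 + 3*I)
h(f, R) = ⅕ + f (h(f, R) = (1/(6 - 4) + 0)/(2 + 1/(6 - 4)) + f = (1/2 + 0)/(2 + 1/2) + f = (½ + 0)/(2 + ½) + f = (½)/(5/2) + f = (⅖)*(½) + f = ⅕ + f)
h(-63, E(-1)) + 1932 = (⅕ - 63) + 1932 = -314/5 + 1932 = 9346/5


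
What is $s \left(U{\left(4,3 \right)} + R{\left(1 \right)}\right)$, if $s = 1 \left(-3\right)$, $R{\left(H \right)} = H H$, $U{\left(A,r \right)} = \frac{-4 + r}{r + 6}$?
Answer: $- \frac{8}{3} \approx -2.6667$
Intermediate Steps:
$U{\left(A,r \right)} = \frac{-4 + r}{6 + r}$
$R{\left(H \right)} = H^{2}$
$s = -3$
$s \left(U{\left(4,3 \right)} + R{\left(1 \right)}\right) = - 3 \left(\frac{-4 + 3}{6 + 3} + 1^{2}\right) = - 3 \left(\frac{1}{9} \left(-1\right) + 1\right) = - 3 \left(- \frac{1}{9} + 1\right) = \left(-3\right) \frac{8}{9} = - \frac{8}{3}$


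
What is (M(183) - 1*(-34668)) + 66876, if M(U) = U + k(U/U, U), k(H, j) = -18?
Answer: 101709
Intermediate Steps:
M(U) = -18 + U (M(U) = U - 18 = -18 + U)
(M(183) - 1*(-34668)) + 66876 = ((-18 + 183) - 1*(-34668)) + 66876 = (165 + 34668) + 66876 = 34833 + 66876 = 101709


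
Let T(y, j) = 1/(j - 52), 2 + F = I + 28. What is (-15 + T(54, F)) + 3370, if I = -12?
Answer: 127489/38 ≈ 3355.0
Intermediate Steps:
F = 14 (F = -2 + (-12 + 28) = -2 + 16 = 14)
T(y, j) = 1/(-52 + j)
(-15 + T(54, F)) + 3370 = (-15 + 1/(-52 + 14)) + 3370 = (-15 + 1/(-38)) + 3370 = (-15 - 1/38) + 3370 = -571/38 + 3370 = 127489/38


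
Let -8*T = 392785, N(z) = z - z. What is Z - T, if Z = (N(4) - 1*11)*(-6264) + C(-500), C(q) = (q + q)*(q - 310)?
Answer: 7424017/8 ≈ 9.2800e+5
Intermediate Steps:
N(z) = 0
T = -392785/8 (T = -1/8*392785 = -392785/8 ≈ -49098.)
C(q) = 2*q*(-310 + q) (C(q) = (2*q)*(-310 + q) = 2*q*(-310 + q))
Z = 878904 (Z = (0 - 1*11)*(-6264) + 2*(-500)*(-310 - 500) = (0 - 11)*(-6264) + 2*(-500)*(-810) = -11*(-6264) + 810000 = 68904 + 810000 = 878904)
Z - T = 878904 - 1*(-392785/8) = 878904 + 392785/8 = 7424017/8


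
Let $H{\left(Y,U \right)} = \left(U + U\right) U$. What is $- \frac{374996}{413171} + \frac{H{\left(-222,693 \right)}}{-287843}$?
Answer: $- \frac{504789892786}{118928380153} \approx -4.2445$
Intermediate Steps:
$H{\left(Y,U \right)} = 2 U^{2}$ ($H{\left(Y,U \right)} = 2 U U = 2 U^{2}$)
$- \frac{374996}{413171} + \frac{H{\left(-222,693 \right)}}{-287843} = - \frac{374996}{413171} + \frac{2 \cdot 693^{2}}{-287843} = \left(-374996\right) \frac{1}{413171} + 2 \cdot 480249 \left(- \frac{1}{287843}\right) = - \frac{374996}{413171} + 960498 \left(- \frac{1}{287843}\right) = - \frac{374996}{413171} - \frac{960498}{287843} = - \frac{504789892786}{118928380153}$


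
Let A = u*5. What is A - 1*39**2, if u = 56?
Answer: -1241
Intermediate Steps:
A = 280 (A = 56*5 = 280)
A - 1*39**2 = 280 - 1*39**2 = 280 - 1*1521 = 280 - 1521 = -1241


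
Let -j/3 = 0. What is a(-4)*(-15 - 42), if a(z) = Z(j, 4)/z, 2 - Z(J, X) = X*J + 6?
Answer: -57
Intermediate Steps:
j = 0 (j = -3*0 = 0)
Z(J, X) = -4 - J*X (Z(J, X) = 2 - (X*J + 6) = 2 - (J*X + 6) = 2 - (6 + J*X) = 2 + (-6 - J*X) = -4 - J*X)
a(z) = -4/z (a(z) = (-4 - 1*0*4)/z = (-4 + 0)/z = -4/z)
a(-4)*(-15 - 42) = (-4/(-4))*(-15 - 42) = -4*(-¼)*(-57) = 1*(-57) = -57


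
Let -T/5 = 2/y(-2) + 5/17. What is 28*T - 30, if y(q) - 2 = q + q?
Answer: 1170/17 ≈ 68.823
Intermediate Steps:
y(q) = 2 + 2*q (y(q) = 2 + (q + q) = 2 + 2*q)
T = 60/17 (T = -5*(2/(2 + 2*(-2)) + 5/17) = -5*(2/(2 - 4) + 5*(1/17)) = -5*(2/(-2) + 5/17) = -5*(2*(-½) + 5/17) = -5*(-1 + 5/17) = -5*(-12/17) = 60/17 ≈ 3.5294)
28*T - 30 = 28*(60/17) - 30 = 1680/17 - 30 = 1170/17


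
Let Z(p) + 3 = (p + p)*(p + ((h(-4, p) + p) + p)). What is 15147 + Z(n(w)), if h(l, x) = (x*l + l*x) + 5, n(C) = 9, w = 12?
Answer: 14424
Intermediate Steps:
h(l, x) = 5 + 2*l*x (h(l, x) = (l*x + l*x) + 5 = 2*l*x + 5 = 5 + 2*l*x)
Z(p) = -3 + 2*p*(5 - 5*p) (Z(p) = -3 + (p + p)*(p + (((5 + 2*(-4)*p) + p) + p)) = -3 + (2*p)*(p + (((5 - 8*p) + p) + p)) = -3 + (2*p)*(p + ((5 - 7*p) + p)) = -3 + (2*p)*(p + (5 - 6*p)) = -3 + (2*p)*(5 - 5*p) = -3 + 2*p*(5 - 5*p))
15147 + Z(n(w)) = 15147 + (-3 - 10*9**2 + 10*9) = 15147 + (-3 - 10*81 + 90) = 15147 + (-3 - 810 + 90) = 15147 - 723 = 14424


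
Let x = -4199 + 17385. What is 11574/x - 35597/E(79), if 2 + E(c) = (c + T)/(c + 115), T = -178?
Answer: 45532876343/3210791 ≈ 14181.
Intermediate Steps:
x = 13186
E(c) = -2 + (-178 + c)/(115 + c) (E(c) = -2 + (c - 178)/(c + 115) = -2 + (-178 + c)/(115 + c))
11574/x - 35597/E(79) = 11574/13186 - 35597*(115 + 79)/(-408 - 1*79) = 11574*(1/13186) - 35597*194/(-408 - 79) = 5787/6593 - 35597/((1/194)*(-487)) = 5787/6593 - 35597/(-487/194) = 5787/6593 - 35597*(-194/487) = 5787/6593 + 6905818/487 = 45532876343/3210791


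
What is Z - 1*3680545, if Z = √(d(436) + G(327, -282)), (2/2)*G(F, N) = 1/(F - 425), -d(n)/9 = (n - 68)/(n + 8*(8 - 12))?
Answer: -3680545 + I*√16411490/1414 ≈ -3.6805e+6 + 2.865*I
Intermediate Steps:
d(n) = -9*(-68 + n)/(-32 + n) (d(n) = -9*(n - 68)/(n + 8*(8 - 12)) = -9*(-68 + n)/(n + 8*(-4)) = -9*(-68 + n)/(n - 32) = -9*(-68 + n)/(-32 + n))
G(F, N) = 1/(-425 + F) (G(F, N) = 1/(F - 425) = 1/(-425 + F))
Z = I*√16411490/1414 (Z = √(9*(68 - 1*436)/(-32 + 436) + 1/(-425 + 327)) = √(9*(68 - 436)/404 + 1/(-98)) = √(9*(1/404)*(-368) - 1/98) = √(-828/101 - 1/98) = √(-81245/9898) = I*√16411490/1414 ≈ 2.865*I)
Z - 1*3680545 = I*√16411490/1414 - 1*3680545 = I*√16411490/1414 - 3680545 = -3680545 + I*√16411490/1414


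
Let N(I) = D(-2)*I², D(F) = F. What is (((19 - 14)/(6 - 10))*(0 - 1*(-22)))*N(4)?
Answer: 880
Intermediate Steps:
N(I) = -2*I²
(((19 - 14)/(6 - 10))*(0 - 1*(-22)))*N(4) = (((19 - 14)/(6 - 10))*(0 - 1*(-22)))*(-2*4²) = ((5/(-4))*(0 + 22))*(-2*16) = ((5*(-¼))*22)*(-32) = -5/4*22*(-32) = -55/2*(-32) = 880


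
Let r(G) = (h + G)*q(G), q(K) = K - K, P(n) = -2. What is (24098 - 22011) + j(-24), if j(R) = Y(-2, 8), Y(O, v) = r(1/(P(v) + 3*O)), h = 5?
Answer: 2087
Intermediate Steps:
q(K) = 0
r(G) = 0 (r(G) = (5 + G)*0 = 0)
Y(O, v) = 0
j(R) = 0
(24098 - 22011) + j(-24) = (24098 - 22011) + 0 = 2087 + 0 = 2087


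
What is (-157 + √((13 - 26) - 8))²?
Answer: (157 - I*√21)² ≈ 24628.0 - 1438.9*I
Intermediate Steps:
(-157 + √((13 - 26) - 8))² = (-157 + √(-13 - 8))² = (-157 + √(-21))² = (-157 + I*√21)²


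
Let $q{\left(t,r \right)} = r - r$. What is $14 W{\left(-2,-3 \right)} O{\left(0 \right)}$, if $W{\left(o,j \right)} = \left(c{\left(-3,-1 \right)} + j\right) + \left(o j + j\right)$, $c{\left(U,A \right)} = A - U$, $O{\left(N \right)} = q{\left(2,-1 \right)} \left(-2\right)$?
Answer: $0$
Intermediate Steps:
$q{\left(t,r \right)} = 0$
$O{\left(N \right)} = 0$ ($O{\left(N \right)} = 0 \left(-2\right) = 0$)
$W{\left(o,j \right)} = 2 + 2 j + j o$ ($W{\left(o,j \right)} = \left(\left(-1 - -3\right) + j\right) + \left(o j + j\right) = \left(\left(-1 + 3\right) + j\right) + \left(j o + j\right) = \left(2 + j\right) + \left(j + j o\right) = 2 + 2 j + j o$)
$14 W{\left(-2,-3 \right)} O{\left(0 \right)} = 14 \left(2 + 2 \left(-3\right) - -6\right) 0 = 14 \left(2 - 6 + 6\right) 0 = 14 \cdot 2 \cdot 0 = 28 \cdot 0 = 0$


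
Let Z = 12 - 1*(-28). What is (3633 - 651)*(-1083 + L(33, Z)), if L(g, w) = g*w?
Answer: 706734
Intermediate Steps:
Z = 40 (Z = 12 + 28 = 40)
(3633 - 651)*(-1083 + L(33, Z)) = (3633 - 651)*(-1083 + 33*40) = 2982*(-1083 + 1320) = 2982*237 = 706734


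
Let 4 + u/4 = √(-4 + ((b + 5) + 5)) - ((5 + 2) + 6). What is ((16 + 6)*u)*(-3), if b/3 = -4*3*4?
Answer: 4488 - 264*I*√138 ≈ 4488.0 - 3101.3*I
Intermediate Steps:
b = -144 (b = 3*(-4*3*4) = 3*(-12*4) = 3*(-48) = -144)
u = -68 + 4*I*√138 (u = -16 + 4*(√(-4 + ((-144 + 5) + 5)) - ((5 + 2) + 6)) = -16 + 4*(√(-4 + (-139 + 5)) - (7 + 6)) = -16 + 4*(√(-4 - 134) - 1*13) = -16 + 4*(√(-138) - 13) = -16 + 4*(I*√138 - 13) = -16 + 4*(-13 + I*√138) = -16 + (-52 + 4*I*√138) = -68 + 4*I*√138 ≈ -68.0 + 46.989*I)
((16 + 6)*u)*(-3) = ((16 + 6)*(-68 + 4*I*√138))*(-3) = (22*(-68 + 4*I*√138))*(-3) = (-1496 + 88*I*√138)*(-3) = 4488 - 264*I*√138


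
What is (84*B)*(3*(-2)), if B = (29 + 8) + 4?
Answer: -20664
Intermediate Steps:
B = 41 (B = 37 + 4 = 41)
(84*B)*(3*(-2)) = (84*41)*(3*(-2)) = 3444*(-6) = -20664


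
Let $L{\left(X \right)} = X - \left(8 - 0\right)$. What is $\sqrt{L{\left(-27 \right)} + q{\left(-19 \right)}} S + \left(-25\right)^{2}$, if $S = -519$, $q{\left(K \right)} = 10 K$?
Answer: $625 - 7785 i \approx 625.0 - 7785.0 i$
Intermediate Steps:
$L{\left(X \right)} = -8 + X$ ($L{\left(X \right)} = X - \left(8 + 0\right) = X - 8 = -8 + X$)
$\sqrt{L{\left(-27 \right)} + q{\left(-19 \right)}} S + \left(-25\right)^{2} = \sqrt{\left(-8 - 27\right) + 10 \left(-19\right)} \left(-519\right) + \left(-25\right)^{2} = \sqrt{-35 - 190} \left(-519\right) + 625 = \sqrt{-225} \left(-519\right) + 625 = 15 i \left(-519\right) + 625 = - 7785 i + 625 = 625 - 7785 i$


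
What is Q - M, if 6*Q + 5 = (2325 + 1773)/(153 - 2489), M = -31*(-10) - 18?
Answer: -2054225/7008 ≈ -293.13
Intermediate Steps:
M = 292 (M = 310 - 18 = 292)
Q = -7889/7008 (Q = -⅚ + ((2325 + 1773)/(153 - 2489))/6 = -⅚ + (4098/(-2336))/6 = -⅚ + (4098*(-1/2336))/6 = -⅚ + (⅙)*(-2049/1168) = -⅚ - 683/2336 = -7889/7008 ≈ -1.1257)
Q - M = -7889/7008 - 1*292 = -7889/7008 - 292 = -2054225/7008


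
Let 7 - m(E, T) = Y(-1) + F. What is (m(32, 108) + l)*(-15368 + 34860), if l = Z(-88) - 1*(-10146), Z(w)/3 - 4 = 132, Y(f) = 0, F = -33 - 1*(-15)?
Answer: 206205868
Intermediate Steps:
F = -18 (F = -33 + 15 = -18)
Z(w) = 408 (Z(w) = 12 + 3*132 = 12 + 396 = 408)
l = 10554 (l = 408 - 1*(-10146) = 408 + 10146 = 10554)
m(E, T) = 25 (m(E, T) = 7 - (0 - 18) = 7 - 1*(-18) = 7 + 18 = 25)
(m(32, 108) + l)*(-15368 + 34860) = (25 + 10554)*(-15368 + 34860) = 10579*19492 = 206205868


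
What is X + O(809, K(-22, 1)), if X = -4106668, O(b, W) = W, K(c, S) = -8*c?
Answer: -4106492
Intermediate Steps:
X + O(809, K(-22, 1)) = -4106668 - 8*(-22) = -4106668 + 176 = -4106492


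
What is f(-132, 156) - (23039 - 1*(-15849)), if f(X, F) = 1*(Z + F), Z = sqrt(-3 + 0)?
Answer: -38732 + I*sqrt(3) ≈ -38732.0 + 1.732*I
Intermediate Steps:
Z = I*sqrt(3) (Z = sqrt(-3) = I*sqrt(3) ≈ 1.732*I)
f(X, F) = F + I*sqrt(3) (f(X, F) = 1*(I*sqrt(3) + F) = 1*(F + I*sqrt(3)) = F + I*sqrt(3))
f(-132, 156) - (23039 - 1*(-15849)) = (156 + I*sqrt(3)) - (23039 - 1*(-15849)) = (156 + I*sqrt(3)) - (23039 + 15849) = (156 + I*sqrt(3)) - 1*38888 = (156 + I*sqrt(3)) - 38888 = -38732 + I*sqrt(3)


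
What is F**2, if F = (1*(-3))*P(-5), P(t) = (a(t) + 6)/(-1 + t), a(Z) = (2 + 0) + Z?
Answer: 9/4 ≈ 2.2500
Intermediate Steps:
a(Z) = 2 + Z
P(t) = (8 + t)/(-1 + t) (P(t) = ((2 + t) + 6)/(-1 + t) = (8 + t)/(-1 + t))
F = 3/2 (F = (1*(-3))*((8 - 5)/(-1 - 5)) = -3*3/(-6) = -(-1)*3/2 = -3*(-1/2) = 3/2 ≈ 1.5000)
F**2 = (3/2)**2 = 9/4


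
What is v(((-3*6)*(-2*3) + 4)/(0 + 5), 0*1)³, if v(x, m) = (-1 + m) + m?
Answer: -1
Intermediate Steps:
v(x, m) = -1 + 2*m
v(((-3*6)*(-2*3) + 4)/(0 + 5), 0*1)³ = (-1 + 2*(0*1))³ = (-1 + 2*0)³ = (-1 + 0)³ = (-1)³ = -1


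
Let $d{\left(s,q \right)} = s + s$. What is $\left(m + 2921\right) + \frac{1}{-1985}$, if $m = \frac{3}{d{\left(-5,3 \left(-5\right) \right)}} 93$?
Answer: $\frac{2297121}{794} \approx 2893.1$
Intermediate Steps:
$d{\left(s,q \right)} = 2 s$
$m = - \frac{279}{10}$ ($m = \frac{3}{2 \left(-5\right)} 93 = \frac{3}{-10} \cdot 93 = 3 \left(- \frac{1}{10}\right) 93 = \left(- \frac{3}{10}\right) 93 = - \frac{279}{10} \approx -27.9$)
$\left(m + 2921\right) + \frac{1}{-1985} = \left(- \frac{279}{10} + 2921\right) + \frac{1}{-1985} = \frac{28931}{10} - \frac{1}{1985} = \frac{2297121}{794}$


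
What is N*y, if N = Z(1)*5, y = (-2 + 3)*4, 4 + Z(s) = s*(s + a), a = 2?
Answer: -20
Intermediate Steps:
Z(s) = -4 + s*(2 + s) (Z(s) = -4 + s*(s + 2) = -4 + s*(2 + s))
y = 4 (y = 1*4 = 4)
N = -5 (N = (-4 + 1² + 2*1)*5 = (-4 + 1 + 2)*5 = -1*5 = -5)
N*y = -5*4 = -20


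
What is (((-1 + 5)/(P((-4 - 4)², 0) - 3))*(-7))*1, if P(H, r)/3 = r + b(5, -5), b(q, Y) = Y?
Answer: 14/9 ≈ 1.5556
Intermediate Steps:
P(H, r) = -15 + 3*r (P(H, r) = 3*(r - 5) = 3*(-5 + r) = -15 + 3*r)
(((-1 + 5)/(P((-4 - 4)², 0) - 3))*(-7))*1 = (((-1 + 5)/((-15 + 3*0) - 3))*(-7))*1 = ((4/((-15 + 0) - 3))*(-7))*1 = ((4/(-15 - 3))*(-7))*1 = ((4/(-18))*(-7))*1 = ((4*(-1/18))*(-7))*1 = -2/9*(-7)*1 = (14/9)*1 = 14/9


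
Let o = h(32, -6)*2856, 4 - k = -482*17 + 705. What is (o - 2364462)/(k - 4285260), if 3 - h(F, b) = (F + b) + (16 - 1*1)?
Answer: 190230/329059 ≈ 0.57810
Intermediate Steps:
h(F, b) = -12 - F - b (h(F, b) = 3 - ((F + b) + (16 - 1*1)) = 3 - ((F + b) + (16 - 1)) = 3 - ((F + b) + 15) = 3 - (15 + F + b) = 3 + (-15 - F - b) = -12 - F - b)
k = 7493 (k = 4 - (-482*17 + 705) = 4 - (-8194 + 705) = 4 - 1*(-7489) = 4 + 7489 = 7493)
o = -108528 (o = (-12 - 1*32 - 1*(-6))*2856 = (-12 - 32 + 6)*2856 = -38*2856 = -108528)
(o - 2364462)/(k - 4285260) = (-108528 - 2364462)/(7493 - 4285260) = -2472990/(-4277767) = -2472990*(-1/4277767) = 190230/329059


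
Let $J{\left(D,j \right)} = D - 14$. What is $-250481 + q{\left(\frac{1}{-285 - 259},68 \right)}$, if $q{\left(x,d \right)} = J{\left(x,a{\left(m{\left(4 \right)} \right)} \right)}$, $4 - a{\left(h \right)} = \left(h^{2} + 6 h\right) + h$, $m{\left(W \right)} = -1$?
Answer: $- \frac{136269281}{544} \approx -2.505 \cdot 10^{5}$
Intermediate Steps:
$a{\left(h \right)} = 4 - h^{2} - 7 h$ ($a{\left(h \right)} = 4 - \left(\left(h^{2} + 6 h\right) + h\right) = 4 - \left(h^{2} + 7 h\right) = 4 - h^{2} - 7 h$)
$J{\left(D,j \right)} = -14 + D$ ($J{\left(D,j \right)} = D - 14 = -14 + D$)
$q{\left(x,d \right)} = -14 + x$
$-250481 + q{\left(\frac{1}{-285 - 259},68 \right)} = -250481 - \left(14 - \frac{1}{-285 - 259}\right) = -250481 - \left(14 - \frac{1}{-544}\right) = -250481 - \frac{7617}{544} = - \frac{136269281}{544}$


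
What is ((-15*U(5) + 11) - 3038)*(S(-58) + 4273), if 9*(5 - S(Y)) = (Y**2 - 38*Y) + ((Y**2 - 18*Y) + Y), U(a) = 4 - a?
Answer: -9566112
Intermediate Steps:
S(Y) = 5 - 2*Y**2/9 + 55*Y/9 (S(Y) = 5 - ((Y**2 - 38*Y) + ((Y**2 - 18*Y) + Y))/9 = 5 - ((Y**2 - 38*Y) + (Y**2 - 17*Y))/9 = 5 - (-55*Y + 2*Y**2)/9 = 5 + (-2*Y**2/9 + 55*Y/9) = 5 - 2*Y**2/9 + 55*Y/9)
((-15*U(5) + 11) - 3038)*(S(-58) + 4273) = ((-15*(4 - 1*5) + 11) - 3038)*((5 - 2/9*(-58)**2 + (55/9)*(-58)) + 4273) = ((-15*(4 - 5) + 11) - 3038)*((5 - 2/9*3364 - 3190/9) + 4273) = ((-15*(-1) + 11) - 3038)*((5 - 6728/9 - 3190/9) + 4273) = ((15 + 11) - 3038)*(-1097 + 4273) = (26 - 3038)*3176 = -3012*3176 = -9566112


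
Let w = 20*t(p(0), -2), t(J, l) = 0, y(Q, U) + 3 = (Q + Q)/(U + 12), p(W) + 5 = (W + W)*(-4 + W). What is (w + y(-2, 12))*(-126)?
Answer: 399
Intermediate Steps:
p(W) = -5 + 2*W*(-4 + W) (p(W) = -5 + (W + W)*(-4 + W) = -5 + (2*W)*(-4 + W) = -5 + 2*W*(-4 + W))
y(Q, U) = -3 + 2*Q/(12 + U) (y(Q, U) = -3 + (Q + Q)/(U + 12) = -3 + (2*Q)/(12 + U) = -3 + 2*Q/(12 + U))
w = 0 (w = 20*0 = 0)
(w + y(-2, 12))*(-126) = (0 + (-36 - 3*12 + 2*(-2))/(12 + 12))*(-126) = (0 + (-36 - 36 - 4)/24)*(-126) = (0 + (1/24)*(-76))*(-126) = (0 - 19/6)*(-126) = -19/6*(-126) = 399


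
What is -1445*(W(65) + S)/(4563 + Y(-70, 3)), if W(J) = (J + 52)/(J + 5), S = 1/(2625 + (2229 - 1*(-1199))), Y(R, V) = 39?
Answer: -204690319/389982684 ≈ -0.52487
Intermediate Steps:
S = 1/6053 (S = 1/(2625 + (2229 + 1199)) = 1/(2625 + 3428) = 1/6053 ≈ 0.00016521)
W(J) = (52 + J)/(5 + J)
-1445*(W(65) + S)/(4563 + Y(-70, 3)) = -1445*((52 + 65)/(5 + 65) + 1/6053)/(4563 + 39) = -1445/(4602/(117/70 + 1/6053)) = -1445/(4602/(708271/423710)) = -1445/(4602*(423710/708271)) = -1445/1949913420/708271 = -1445*708271/1949913420 = -204690319/389982684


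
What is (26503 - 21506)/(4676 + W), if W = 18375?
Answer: 4997/23051 ≈ 0.21678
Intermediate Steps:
(26503 - 21506)/(4676 + W) = (26503 - 21506)/(4676 + 18375) = 4997/23051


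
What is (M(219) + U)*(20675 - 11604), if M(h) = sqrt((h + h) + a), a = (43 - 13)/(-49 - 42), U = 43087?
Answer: 390842177 + 18142*sqrt(906087)/91 ≈ 3.9103e+8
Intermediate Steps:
a = -30/91 (a = 30/(-91) = 30*(-1/91) = -30/91 ≈ -0.32967)
M(h) = sqrt(-30/91 + 2*h) (M(h) = sqrt((h + h) - 30/91) = sqrt(2*h - 30/91) = sqrt(-30/91 + 2*h))
(M(219) + U)*(20675 - 11604) = (sqrt(-2730 + 16562*219)/91 + 43087)*(20675 - 11604) = (sqrt(-2730 + 3627078)/91 + 43087)*9071 = (sqrt(3624348)/91 + 43087)*9071 = ((2*sqrt(906087))/91 + 43087)*9071 = (2*sqrt(906087)/91 + 43087)*9071 = (43087 + 2*sqrt(906087)/91)*9071 = 390842177 + 18142*sqrt(906087)/91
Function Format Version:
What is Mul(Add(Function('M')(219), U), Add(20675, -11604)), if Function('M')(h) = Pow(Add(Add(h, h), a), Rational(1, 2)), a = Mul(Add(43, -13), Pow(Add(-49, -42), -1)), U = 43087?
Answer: Add(390842177, Mul(Rational(18142, 91), Pow(906087, Rational(1, 2)))) ≈ 3.9103e+8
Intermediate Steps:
a = Rational(-30, 91) (a = Mul(30, Pow(-91, -1)) = Mul(30, Rational(-1, 91)) = Rational(-30, 91) ≈ -0.32967)
Function('M')(h) = Pow(Add(Rational(-30, 91), Mul(2, h)), Rational(1, 2)) (Function('M')(h) = Pow(Add(Add(h, h), Rational(-30, 91)), Rational(1, 2)) = Pow(Add(Mul(2, h), Rational(-30, 91)), Rational(1, 2)) = Pow(Add(Rational(-30, 91), Mul(2, h)), Rational(1, 2)))
Mul(Add(Function('M')(219), U), Add(20675, -11604)) = Mul(Add(Mul(Rational(1, 91), Pow(Add(-2730, Mul(16562, 219)), Rational(1, 2))), 43087), Add(20675, -11604)) = Mul(Add(Mul(Rational(1, 91), Pow(Add(-2730, 3627078), Rational(1, 2))), 43087), 9071) = Mul(Add(Mul(Rational(1, 91), Pow(3624348, Rational(1, 2))), 43087), 9071) = Mul(Add(Mul(Rational(1, 91), Mul(2, Pow(906087, Rational(1, 2)))), 43087), 9071) = Mul(Add(Mul(Rational(2, 91), Pow(906087, Rational(1, 2))), 43087), 9071) = Mul(Add(43087, Mul(Rational(2, 91), Pow(906087, Rational(1, 2)))), 9071) = Add(390842177, Mul(Rational(18142, 91), Pow(906087, Rational(1, 2))))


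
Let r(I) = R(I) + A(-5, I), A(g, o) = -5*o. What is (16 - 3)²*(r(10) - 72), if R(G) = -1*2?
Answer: -20956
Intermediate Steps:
R(G) = -2
r(I) = -2 - 5*I
(16 - 3)²*(r(10) - 72) = (16 - 3)²*((-2 - 5*10) - 72) = 13²*((-2 - 50) - 72) = 169*(-52 - 72) = 169*(-124) = -20956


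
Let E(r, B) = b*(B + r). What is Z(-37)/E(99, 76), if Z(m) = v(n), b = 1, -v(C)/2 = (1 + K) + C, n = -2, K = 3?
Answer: -4/175 ≈ -0.022857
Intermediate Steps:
v(C) = -8 - 2*C (v(C) = -2*((1 + 3) + C) = -2*(4 + C) = -8 - 2*C)
Z(m) = -4 (Z(m) = -8 - 2*(-2) = -8 + 4 = -4)
E(r, B) = B + r (E(r, B) = 1*(B + r) = B + r)
Z(-37)/E(99, 76) = -4/(76 + 99) = -4/175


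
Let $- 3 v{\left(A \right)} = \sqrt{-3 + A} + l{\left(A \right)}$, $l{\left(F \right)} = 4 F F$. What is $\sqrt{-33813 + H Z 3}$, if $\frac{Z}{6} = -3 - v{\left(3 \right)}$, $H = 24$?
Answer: $15 i \sqrt{133} \approx 172.99 i$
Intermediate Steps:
$l{\left(F \right)} = 4 F^{2}$
$v{\left(A \right)} = - \frac{4 A^{2}}{3} - \frac{\sqrt{-3 + A}}{3}$ ($v{\left(A \right)} = - \frac{\sqrt{-3 + A} + 4 A^{2}}{3} = - \frac{4 A^{2}}{3} - \frac{\sqrt{-3 + A}}{3}$)
$Z = 54$ ($Z = 6 \left(-3 - \left(- \frac{4 \cdot 3^{2}}{3} - \frac{\sqrt{-3 + 3}}{3}\right)\right) = 6 \left(-3 - \left(\left(- \frac{4}{3}\right) 9 - \frac{\sqrt{0}}{3}\right)\right) = 6 \left(-3 - \left(-12 - 0\right)\right) = 6 \left(-3 - \left(-12 + 0\right)\right) = 6 \left(-3 - -12\right) = 6 \left(-3 + 12\right) = 6 \cdot 9 = 54$)
$\sqrt{-33813 + H Z 3} = \sqrt{-33813 + 24 \cdot 54 \cdot 3} = \sqrt{-33813 + 1296 \cdot 3} = \sqrt{-33813 + 3888} = \sqrt{-29925} = 15 i \sqrt{133}$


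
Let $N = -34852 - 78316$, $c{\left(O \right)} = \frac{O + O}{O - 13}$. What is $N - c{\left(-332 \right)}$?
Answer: $- \frac{39043624}{345} \approx -1.1317 \cdot 10^{5}$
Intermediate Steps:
$c{\left(O \right)} = \frac{2 O}{-13 + O}$
$N = -113168$
$N - c{\left(-332 \right)} = -113168 - 2 \left(-332\right) \frac{1}{-13 - 332} = -113168 - 2 \left(-332\right) \frac{1}{-345} = -113168 - 2 \left(-332\right) \left(- \frac{1}{345}\right) = -113168 - \frac{664}{345} = - \frac{39043624}{345}$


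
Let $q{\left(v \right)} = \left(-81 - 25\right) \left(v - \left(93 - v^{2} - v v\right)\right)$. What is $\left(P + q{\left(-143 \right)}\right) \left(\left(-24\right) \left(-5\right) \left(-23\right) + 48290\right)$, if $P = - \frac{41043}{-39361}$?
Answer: $- \frac{7724284655900970}{39361} \approx -1.9624 \cdot 10^{11}$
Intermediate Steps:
$P = \frac{41043}{39361}$ ($P = \left(-41043\right) \left(- \frac{1}{39361}\right) = \frac{41043}{39361} \approx 1.0427$)
$q{\left(v \right)} = 9858 - 212 v^{2} - 106 v$ ($q{\left(v \right)} = - 106 \left(v + \left(\left(v^{2} + v^{2}\right) - 93\right)\right) = - 106 \left(v + \left(2 v^{2} - 93\right)\right) = - 106 \left(v + \left(-93 + 2 v^{2}\right)\right) = - 106 \left(-93 + v + 2 v^{2}\right) = 9858 - 212 v^{2} - 106 v$)
$\left(P + q{\left(-143 \right)}\right) \left(\left(-24\right) \left(-5\right) \left(-23\right) + 48290\right) = \left(\frac{41043}{39361} - \left(-25016 + 4335188\right)\right) \left(\left(-24\right) \left(-5\right) \left(-23\right) + 48290\right) = \left(\frac{41043}{39361} + \left(9858 - 4335188 + 15158\right)\right) \left(120 \left(-23\right) + 48290\right) = \left(\frac{41043}{39361} + \left(9858 - 4335188 + 15158\right)\right) \left(-2760 + 48290\right) = \left(\frac{41043}{39361} - 4310172\right) 45530 = \left(- \frac{169652639049}{39361}\right) 45530 = - \frac{7724284655900970}{39361}$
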